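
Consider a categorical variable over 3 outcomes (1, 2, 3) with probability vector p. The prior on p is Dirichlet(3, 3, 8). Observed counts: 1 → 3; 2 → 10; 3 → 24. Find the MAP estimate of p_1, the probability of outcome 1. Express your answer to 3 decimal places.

MAP estimate: 0.104

The posterior is Dirichlet(αᵢ + nᵢ) = Dirichlet(6, 13, 32).
For a Dirichlet(a₁,…,a_K) with all aᵢ > 1, the mode has j-th component (aⱼ − 1)/(Σaᵢ − K).
Here Σaᵢ = 51 and K = 3, so p_1 = (6 − 1)/(51 − 3) = 5/48 ≈ 0.104.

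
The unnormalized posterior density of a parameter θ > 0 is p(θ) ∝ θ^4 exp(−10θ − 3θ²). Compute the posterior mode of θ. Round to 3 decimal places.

θ̂_MAP = 0.333

ℓ'(θ) = 4/θ − 10 − 6θ. Setting this to zero and multiplying by θ: 6θ² + 10θ − 4 = 0.
θ = (−10 + √(10² + 4·6·4)) / (2·6) = (−10 + √196) / 12 = (−10 + 14)/12 = 1/3.
ℓ''(θ) = −4/θ² − 6 < 0, confirming a maximum.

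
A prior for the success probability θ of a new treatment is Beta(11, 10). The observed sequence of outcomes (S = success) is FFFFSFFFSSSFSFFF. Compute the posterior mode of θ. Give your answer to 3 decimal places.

θ̂_MAP = 0.429

Prior: Beta(11, 10).
Data: 5 successes in 16 trials (from the sequence). The binomial likelihood contributes θ^5(1−θ)^11, so the posterior is Beta(11+5, 10+11) = Beta(16, 21).
For Beta(a, b) with a, b > 1 the mode is (a−1)/(a+b−2) = 15/35 ≈ 0.429.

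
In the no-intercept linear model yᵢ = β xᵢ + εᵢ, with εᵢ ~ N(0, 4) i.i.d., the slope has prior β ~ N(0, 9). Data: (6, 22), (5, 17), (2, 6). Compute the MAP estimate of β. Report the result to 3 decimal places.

β̂_MAP = 3.499

log p(β | y) = −Σ(yᵢ − βxᵢ)²/(2·4) − β²/(2·9) + const.
Setting the derivative to zero: Σxᵢ(yᵢ − βxᵢ)/4 − β/9 = 0, so β = Σxᵢyᵢ / (Σxᵢ² + σ²/τ²).
Σxᵢyᵢ = 6·22 + 5·17 + 2·6 = 229; Σxᵢ² = 65; σ²/τ² = 4/9.
β̂_MAP = 229 / (65 + 4/9) = 229/(589/9) = 2061/589 ≈ 3.499.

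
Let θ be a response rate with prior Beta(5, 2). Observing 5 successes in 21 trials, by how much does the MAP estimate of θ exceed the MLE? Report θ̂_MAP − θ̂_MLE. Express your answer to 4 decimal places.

MAP − MLE = 0.1081

Posterior is Beta(10, 18); MAP = (10−1)/(28−2) = 9/26 ≈ 0.34615.
MLE ignores the prior: θ̂_MLE = k/n = 5/21 ≈ 0.23810.
Difference = 9/26 − 5/21 = 59/546 ≈ 0.1081.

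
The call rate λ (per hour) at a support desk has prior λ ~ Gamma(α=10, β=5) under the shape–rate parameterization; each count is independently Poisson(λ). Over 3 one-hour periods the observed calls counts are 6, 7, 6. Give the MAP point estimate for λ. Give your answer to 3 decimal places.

λ̂_MAP = 3.500

Σxᵢ = 6+7+6 = 19, with n = 3.
Posterior ∝ λ^9e^(−5λ) · λ^19e^(−3λ) = λ^28e^(−8λ), i.e. Gamma(shape=29, rate=8).
The mode of a Gamma(a, b) with a ≥ 1 (shape–rate) is (a−1)/b = 28/8 ≈ 3.500.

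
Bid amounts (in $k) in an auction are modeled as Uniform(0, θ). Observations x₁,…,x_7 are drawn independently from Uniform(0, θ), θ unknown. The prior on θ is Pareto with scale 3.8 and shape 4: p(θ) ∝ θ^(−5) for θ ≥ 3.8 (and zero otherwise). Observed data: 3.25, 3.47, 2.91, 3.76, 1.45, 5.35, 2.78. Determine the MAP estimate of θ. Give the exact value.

θ̂_MAP = 5.35

The Uniform(0, θ) likelihood is θ^(−n) for θ ≥ max(xᵢ), zero otherwise. Here max(xᵢ) = 5.35.
Posterior ∝ θ^(−5) · θ^(−7) = θ^(−12) on θ ≥ max(3.8, 5.35) = 5.35.
This density is strictly decreasing in θ, so the posterior mode lies at the lower boundary of the support.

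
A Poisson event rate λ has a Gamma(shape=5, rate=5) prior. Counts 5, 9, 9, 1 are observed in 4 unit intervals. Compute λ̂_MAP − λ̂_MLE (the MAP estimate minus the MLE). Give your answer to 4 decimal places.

MAP − MLE = -2.8889

Σxᵢ = 24. Posterior is Gamma(29, 9); MAP = (29−1)/9 = 28/9 ≈ 3.11111.
MLE = x̄ = 24/4 ≈ 6.00000.
Difference = 28/9 − 24/4 = -26/9 ≈ -2.8889.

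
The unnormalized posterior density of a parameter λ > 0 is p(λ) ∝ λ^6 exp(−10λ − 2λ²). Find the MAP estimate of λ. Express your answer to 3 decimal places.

λ̂_MAP = 0.500

ℓ'(λ) = 6/λ − 10 − 4λ. Setting this to zero and multiplying by λ: 4λ² + 10λ − 6 = 0.
λ = (−10 + √(10² + 4·4·6)) / (2·4) = (−10 + √196) / 8 = (−10 + 14)/8 = 1/2.
ℓ''(λ) = −6/λ² − 4 < 0, confirming a maximum.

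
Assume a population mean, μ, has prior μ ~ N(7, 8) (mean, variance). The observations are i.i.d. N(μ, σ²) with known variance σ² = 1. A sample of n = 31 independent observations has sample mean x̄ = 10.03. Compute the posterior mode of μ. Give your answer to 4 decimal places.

μ̂_MAP = 10.0178

n = 31, x̄ = 10.03.
For a Normal prior and Normal likelihood with known variance, the posterior is Normal; its mode equals its mean, the precision-weighted average.
Prior precision 1/σ₀² = 1/8 = 0.125; data precision n/σ² = 31/1 = 31.
μ̂ = (0.125·7 + 31·10.03) / (0.125 + 31) = 311.805/31.125 = 20787/2075 ≈ 10.0178.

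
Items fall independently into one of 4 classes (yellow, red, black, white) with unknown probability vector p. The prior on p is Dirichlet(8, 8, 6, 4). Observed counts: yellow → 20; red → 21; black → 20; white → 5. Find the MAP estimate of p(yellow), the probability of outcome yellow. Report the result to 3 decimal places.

MAP estimate of p(yellow) = 0.307

The posterior is Dirichlet(αᵢ + nᵢ) = Dirichlet(28, 29, 26, 9).
For a Dirichlet(a₁,…,a_K) with all aᵢ > 1, the mode has j-th component (aⱼ − 1)/(Σaᵢ − K).
Here Σaᵢ = 92 and K = 4, so p(yellow) = (28 − 1)/(92 − 4) = 27/88 ≈ 0.307.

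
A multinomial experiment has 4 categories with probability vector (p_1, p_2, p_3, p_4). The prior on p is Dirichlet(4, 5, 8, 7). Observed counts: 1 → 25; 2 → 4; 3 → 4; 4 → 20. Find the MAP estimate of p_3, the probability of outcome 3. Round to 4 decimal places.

MAP estimate: 0.1507

The posterior is Dirichlet(αᵢ + nᵢ) = Dirichlet(29, 9, 12, 27).
For a Dirichlet(a₁,…,a_K) with all aᵢ > 1, the mode has j-th component (aⱼ − 1)/(Σaᵢ − K).
Here Σaᵢ = 77 and K = 4, so p_3 = (12 − 1)/(77 − 4) = 11/73 ≈ 0.1507.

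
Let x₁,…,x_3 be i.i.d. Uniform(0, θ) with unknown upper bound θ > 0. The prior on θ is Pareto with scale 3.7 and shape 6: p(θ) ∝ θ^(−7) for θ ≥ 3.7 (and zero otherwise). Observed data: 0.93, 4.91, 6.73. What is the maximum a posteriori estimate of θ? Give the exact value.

θ̂_MAP = 6.73

The Uniform(0, θ) likelihood is θ^(−n) for θ ≥ max(xᵢ), zero otherwise. Here max(xᵢ) = 6.73.
Posterior ∝ θ^(−7) · θ^(−3) = θ^(−10) on θ ≥ max(3.7, 6.73) = 6.73.
This density is strictly decreasing in θ, so the posterior mode lies at the lower boundary of the support.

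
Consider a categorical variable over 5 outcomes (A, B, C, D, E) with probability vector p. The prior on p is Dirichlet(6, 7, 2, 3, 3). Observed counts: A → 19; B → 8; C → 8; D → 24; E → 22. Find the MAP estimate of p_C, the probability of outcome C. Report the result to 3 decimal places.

The posterior is Dirichlet(αᵢ + nᵢ) = Dirichlet(25, 15, 10, 27, 25).
For a Dirichlet(a₁,…,a_K) with all aᵢ > 1, the mode has j-th component (aⱼ − 1)/(Σaᵢ − K).
Here Σaᵢ = 102 and K = 5, so p_C = (10 − 1)/(102 − 5) = 9/97 ≈ 0.093.

MAP estimate of p_C = 0.093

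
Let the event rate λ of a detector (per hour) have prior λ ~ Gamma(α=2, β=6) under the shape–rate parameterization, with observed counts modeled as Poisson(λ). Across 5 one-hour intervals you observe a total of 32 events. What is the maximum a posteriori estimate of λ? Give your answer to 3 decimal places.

λ̂_MAP = 3.000

Σxᵢ = 32, n = 5.
Posterior ∝ λe^(−6λ) · λ^32e^(−5λ) = λ^33e^(−11λ), i.e. Gamma(shape=34, rate=11).
The mode of a Gamma(a, b) with a ≥ 1 (shape–rate) is (a−1)/b = 33/11 ≈ 3.000.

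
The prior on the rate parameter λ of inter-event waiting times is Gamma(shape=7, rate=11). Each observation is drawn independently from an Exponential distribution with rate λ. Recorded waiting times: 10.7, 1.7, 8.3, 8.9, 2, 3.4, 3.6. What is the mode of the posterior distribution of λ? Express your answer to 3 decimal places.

λ̂_MAP = 0.262

The Exponential(rate=λ) likelihood is ∝ λ^n e^(−λΣtᵢ). Here n = 7 and Σtᵢ = 10.7 + 1.7 + 8.3 + 8.9 + 2 + 3.4 + 3.6 = 38.6.
Posterior ∝ λ^6e^(−11λ) · λ^7e^(−38.6λ) = λ^13e^(−49.6λ), i.e. Gamma(14, 49.6).
Mode = (a−1)/b = 13/49.6 ≈ 0.262.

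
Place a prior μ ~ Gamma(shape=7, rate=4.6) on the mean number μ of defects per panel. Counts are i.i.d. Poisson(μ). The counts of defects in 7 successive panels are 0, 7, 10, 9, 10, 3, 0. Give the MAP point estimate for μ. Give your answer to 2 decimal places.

μ̂_MAP = 3.88

Σxᵢ = 0+7+10+9+10+3+0 = 39, with n = 7.
Posterior ∝ μ^6e^(−4.6μ) · μ^39e^(−7μ) = μ^45e^(−11.6μ), i.e. Gamma(shape=46, rate=11.6).
The mode of a Gamma(a, b) with a ≥ 1 (shape–rate) is (a−1)/b = 45/11.6 ≈ 3.88.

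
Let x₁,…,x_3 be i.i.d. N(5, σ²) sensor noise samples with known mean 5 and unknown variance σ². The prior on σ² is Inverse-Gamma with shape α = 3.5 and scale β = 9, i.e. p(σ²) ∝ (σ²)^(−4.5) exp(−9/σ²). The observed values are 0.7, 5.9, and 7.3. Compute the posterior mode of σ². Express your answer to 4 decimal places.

Sum of squared deviations about the known mean: SS = (0.7−5)² + (5.9−5)² + (7.3−5)² = 24.59.
The Normal likelihood contributes (σ²)^(−n/2) exp(−SS/(2σ²)), so the posterior is Inverse-Gamma(α + n/2, β + SS/2) = Inverse-Gamma(5, 21.295).
The mode of Inverse-Gamma(a, b) is b/(a+1) = 21.295/6 ≈ 3.5492.

σ̂²_MAP = 3.5492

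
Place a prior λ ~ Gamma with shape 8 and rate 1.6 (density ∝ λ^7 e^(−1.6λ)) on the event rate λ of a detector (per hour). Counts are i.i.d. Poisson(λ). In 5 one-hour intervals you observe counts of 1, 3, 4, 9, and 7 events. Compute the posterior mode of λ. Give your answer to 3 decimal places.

Σxᵢ = 1+3+4+9+7 = 24, with n = 5.
Posterior ∝ λ^7e^(−1.6λ) · λ^24e^(−5λ) = λ^31e^(−6.6λ), i.e. Gamma(shape=32, rate=6.6).
The mode of a Gamma(a, b) with a ≥ 1 (shape–rate) is (a−1)/b = 31/6.6 ≈ 4.697.

λ̂_MAP = 4.697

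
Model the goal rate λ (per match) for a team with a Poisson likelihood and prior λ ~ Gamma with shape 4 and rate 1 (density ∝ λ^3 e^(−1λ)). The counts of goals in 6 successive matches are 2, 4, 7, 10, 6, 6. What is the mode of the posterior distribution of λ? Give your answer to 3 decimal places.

λ̂_MAP = 5.429

Σxᵢ = 2+4+7+10+6+6 = 35, with n = 6.
Posterior ∝ λ^3e^(−1λ) · λ^35e^(−6λ) = λ^38e^(−7λ), i.e. Gamma(shape=39, rate=7).
The mode of a Gamma(a, b) with a ≥ 1 (shape–rate) is (a−1)/b = 38/7 ≈ 5.429.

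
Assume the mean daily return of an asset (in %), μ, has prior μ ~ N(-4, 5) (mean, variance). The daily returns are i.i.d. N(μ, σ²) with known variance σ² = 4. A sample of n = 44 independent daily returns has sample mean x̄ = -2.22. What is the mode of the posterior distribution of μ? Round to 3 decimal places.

n = 44, x̄ = -2.22.
For a Normal prior and Normal likelihood with known variance, the posterior is Normal; its mode equals its mean, the precision-weighted average.
Prior precision 1/σ₀² = 1/5 = 0.2; data precision n/σ² = 44/4 = 11.
μ̂ = (0.2·(-4) + 11·(-2.22)) / (0.2 + 11) = (-25.22)/11.2 = -1261/560 ≈ -2.252.

μ̂_MAP = -2.252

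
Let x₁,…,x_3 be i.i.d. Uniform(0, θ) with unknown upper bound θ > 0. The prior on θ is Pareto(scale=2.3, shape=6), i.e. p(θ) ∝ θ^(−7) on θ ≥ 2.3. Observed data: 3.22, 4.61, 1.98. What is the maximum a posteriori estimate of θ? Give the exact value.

θ̂_MAP = 4.61

The Uniform(0, θ) likelihood is θ^(−n) for θ ≥ max(xᵢ), zero otherwise. Here max(xᵢ) = 4.61.
Posterior ∝ θ^(−7) · θ^(−3) = θ^(−10) on θ ≥ max(2.3, 4.61) = 4.61.
This density is strictly decreasing in θ, so the posterior mode lies at the lower boundary of the support.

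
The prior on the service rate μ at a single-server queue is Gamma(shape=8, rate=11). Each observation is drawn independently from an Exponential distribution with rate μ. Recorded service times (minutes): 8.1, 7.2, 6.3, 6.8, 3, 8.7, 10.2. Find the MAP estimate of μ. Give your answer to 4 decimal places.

μ̂_MAP = 0.2284

The Exponential(rate=μ) likelihood is ∝ μ^n e^(−μΣtᵢ). Here n = 7 and Σtᵢ = 8.1 + 7.2 + 6.3 + 6.8 + 3 + 8.7 + 10.2 = 50.3.
Posterior ∝ μ^7e^(−11μ) · μ^7e^(−50.3μ) = μ^14e^(−61.3μ), i.e. Gamma(15, 61.3).
Mode = (a−1)/b = 14/61.3 ≈ 0.2284.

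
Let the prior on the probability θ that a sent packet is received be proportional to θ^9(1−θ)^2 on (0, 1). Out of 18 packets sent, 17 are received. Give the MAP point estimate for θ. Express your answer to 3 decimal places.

θ̂_MAP = 0.897

The prior density ∝ θ^9(1−θ)^2 is the kernel of Beta(10, 3).
Data: 17 successes in 18 trials. The binomial likelihood contributes θ^17(1−θ)^1, so the posterior is Beta(10+17, 3+1) = Beta(27, 4).
For Beta(a, b) with a, b > 1 the mode is (a−1)/(a+b−2) = 26/29 ≈ 0.897.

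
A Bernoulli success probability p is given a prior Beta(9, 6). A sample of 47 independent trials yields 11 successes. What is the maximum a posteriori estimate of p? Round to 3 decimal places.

Prior: Beta(9, 6).
Data: 11 successes in 47 trials. The binomial likelihood contributes p^11(1−p)^36, so the posterior is Beta(9+11, 6+36) = Beta(20, 42).
For Beta(a, b) with a, b > 1 the mode is (a−1)/(a+b−2) = 19/60 ≈ 0.317.

p̂_MAP = 0.317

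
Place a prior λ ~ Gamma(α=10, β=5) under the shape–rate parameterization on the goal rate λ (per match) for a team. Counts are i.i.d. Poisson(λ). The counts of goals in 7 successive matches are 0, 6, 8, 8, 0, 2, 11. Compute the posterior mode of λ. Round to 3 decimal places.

Σxᵢ = 0+6+8+8+0+2+11 = 35, with n = 7.
Posterior ∝ λ^9e^(−5λ) · λ^35e^(−7λ) = λ^44e^(−12λ), i.e. Gamma(shape=45, rate=12).
The mode of a Gamma(a, b) with a ≥ 1 (shape–rate) is (a−1)/b = 44/12 ≈ 3.667.

λ̂_MAP = 3.667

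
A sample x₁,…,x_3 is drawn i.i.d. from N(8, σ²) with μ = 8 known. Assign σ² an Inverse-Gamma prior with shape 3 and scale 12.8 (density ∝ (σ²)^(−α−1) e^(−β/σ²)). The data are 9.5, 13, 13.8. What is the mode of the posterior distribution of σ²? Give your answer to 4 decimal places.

Sum of squared deviations about the known mean: SS = (9.5−8)² + (13−8)² + (13.8−8)² = 60.89.
The Normal likelihood contributes (σ²)^(−n/2) exp(−SS/(2σ²)), so the posterior is Inverse-Gamma(α + n/2, β + SS/2) = Inverse-Gamma(4.5, 43.245).
The mode of Inverse-Gamma(a, b) is b/(a+1) = 43.245/5.5 ≈ 7.8627.

σ̂²_MAP = 7.8627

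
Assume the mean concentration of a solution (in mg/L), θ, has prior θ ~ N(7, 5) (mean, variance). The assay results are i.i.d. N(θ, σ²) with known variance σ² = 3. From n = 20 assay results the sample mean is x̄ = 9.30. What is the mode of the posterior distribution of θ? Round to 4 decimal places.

θ̂_MAP = 9.2330

n = 20, x̄ = 9.30.
For a Normal prior and Normal likelihood with known variance, the posterior is Normal; its mode equals its mean, the precision-weighted average.
Prior precision 1/σ₀² = 1/5 = 0.2; data precision n/σ² = 20/3.
θ̂ = (0.2·7 + (20/3)·9.3) / (0.2 + 20/3) = 63.4/(103/15) = 951/103 ≈ 9.2330.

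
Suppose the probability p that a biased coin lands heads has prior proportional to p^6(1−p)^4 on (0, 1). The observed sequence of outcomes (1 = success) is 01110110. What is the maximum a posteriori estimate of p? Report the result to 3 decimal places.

The prior density ∝ p^6(1−p)^4 is the kernel of Beta(7, 5).
Data: 5 successes in 8 trials (from the sequence). The binomial likelihood contributes p^5(1−p)^3, so the posterior is Beta(7+5, 5+3) = Beta(12, 8).
For Beta(a, b) with a, b > 1 the mode is (a−1)/(a+b−2) = 11/18 ≈ 0.611.

p̂_MAP = 0.611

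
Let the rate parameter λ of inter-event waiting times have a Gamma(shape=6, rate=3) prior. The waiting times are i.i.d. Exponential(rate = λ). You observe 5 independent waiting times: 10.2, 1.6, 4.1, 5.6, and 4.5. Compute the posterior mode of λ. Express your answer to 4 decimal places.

λ̂_MAP = 0.3448

The Exponential(rate=λ) likelihood is ∝ λ^n e^(−λΣtᵢ). Here n = 5 and Σtᵢ = 10.2 + 1.6 + 4.1 + 5.6 + 4.5 = 26.
Posterior ∝ λ^5e^(−3λ) · λ^5e^(−26λ) = λ^10e^(−29λ), i.e. Gamma(11, 29).
Mode = (a−1)/b = 10/29 ≈ 0.3448.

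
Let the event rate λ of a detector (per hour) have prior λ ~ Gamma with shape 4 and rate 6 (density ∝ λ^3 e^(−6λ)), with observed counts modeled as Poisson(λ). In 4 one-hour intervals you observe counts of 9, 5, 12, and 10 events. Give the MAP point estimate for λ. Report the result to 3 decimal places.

Σxᵢ = 9+5+12+10 = 36, with n = 4.
Posterior ∝ λ^3e^(−6λ) · λ^36e^(−4λ) = λ^39e^(−10λ), i.e. Gamma(shape=40, rate=10).
The mode of a Gamma(a, b) with a ≥ 1 (shape–rate) is (a−1)/b = 39/10 ≈ 3.900.

λ̂_MAP = 3.900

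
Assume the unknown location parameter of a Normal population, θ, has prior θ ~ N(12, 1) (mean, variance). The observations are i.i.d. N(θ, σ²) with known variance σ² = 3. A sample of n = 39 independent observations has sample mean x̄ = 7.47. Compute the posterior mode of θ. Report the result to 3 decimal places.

n = 39, x̄ = 7.47.
For a Normal prior and Normal likelihood with known variance, the posterior is Normal; its mode equals its mean, the precision-weighted average.
Prior precision 1/σ₀² = 1/1 = 1; data precision n/σ² = 39/3 = 13.
θ̂ = (1·12 + 13·7.47) / (1 + 13) = 109.11/14 = 10911/1400 ≈ 7.794.

θ̂_MAP = 7.794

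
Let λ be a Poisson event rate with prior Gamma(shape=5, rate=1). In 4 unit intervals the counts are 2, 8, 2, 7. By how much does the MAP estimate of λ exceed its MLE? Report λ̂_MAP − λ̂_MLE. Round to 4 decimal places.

MAP − MLE = -0.1500

Σxᵢ = 19. Posterior is Gamma(24, 5); MAP = (24−1)/5 = 23/5 ≈ 4.60000.
MLE = x̄ = 19/4 ≈ 4.75000.
Difference = 23/5 − 19/4 = -3/20 ≈ -0.1500.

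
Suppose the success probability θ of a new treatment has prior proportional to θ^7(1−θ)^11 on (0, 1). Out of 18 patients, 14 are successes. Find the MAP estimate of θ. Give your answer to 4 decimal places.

θ̂_MAP = 0.5833

The prior density ∝ θ^7(1−θ)^11 is the kernel of Beta(8, 12).
Data: 14 successes in 18 trials. The binomial likelihood contributes θ^14(1−θ)^4, so the posterior is Beta(8+14, 12+4) = Beta(22, 16).
For Beta(a, b) with a, b > 1 the mode is (a−1)/(a+b−2) = 21/36 ≈ 0.5833.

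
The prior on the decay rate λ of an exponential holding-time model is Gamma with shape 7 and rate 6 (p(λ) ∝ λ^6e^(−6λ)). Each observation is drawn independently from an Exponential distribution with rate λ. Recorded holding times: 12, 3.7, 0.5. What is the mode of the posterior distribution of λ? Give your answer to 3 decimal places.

The Exponential(rate=λ) likelihood is ∝ λ^n e^(−λΣtᵢ). Here n = 3 and Σtᵢ = 12 + 3.7 + 0.5 = 16.2.
Posterior ∝ λ^6e^(−6λ) · λ^3e^(−16.2λ) = λ^9e^(−22.2λ), i.e. Gamma(10, 22.2).
Mode = (a−1)/b = 9/22.2 ≈ 0.405.

λ̂_MAP = 0.405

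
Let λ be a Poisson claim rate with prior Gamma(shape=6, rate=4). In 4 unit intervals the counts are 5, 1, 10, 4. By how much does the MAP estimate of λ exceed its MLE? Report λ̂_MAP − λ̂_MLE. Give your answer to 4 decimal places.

MAP − MLE = -1.8750

Σxᵢ = 20. Posterior is Gamma(26, 8); MAP = (26−1)/8 = 25/8 ≈ 3.12500.
MLE = x̄ = 20/4 ≈ 5.00000.
Difference = 25/8 − 20/4 = -15/8 ≈ -1.8750.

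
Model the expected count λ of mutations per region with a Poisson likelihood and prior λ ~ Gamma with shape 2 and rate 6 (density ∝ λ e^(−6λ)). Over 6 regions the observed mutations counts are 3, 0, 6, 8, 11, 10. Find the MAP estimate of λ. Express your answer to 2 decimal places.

Σxᵢ = 3+0+6+8+11+10 = 38, with n = 6.
Posterior ∝ λe^(−6λ) · λ^38e^(−6λ) = λ^39e^(−12λ), i.e. Gamma(shape=40, rate=12).
The mode of a Gamma(a, b) with a ≥ 1 (shape–rate) is (a−1)/b = 39/12 ≈ 3.25.

λ̂_MAP = 3.25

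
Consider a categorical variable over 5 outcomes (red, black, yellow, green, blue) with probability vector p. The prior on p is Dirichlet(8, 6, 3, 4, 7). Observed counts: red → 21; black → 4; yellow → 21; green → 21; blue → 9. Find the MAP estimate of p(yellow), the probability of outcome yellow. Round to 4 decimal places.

MAP estimate of p(yellow) = 0.2323

The posterior is Dirichlet(αᵢ + nᵢ) = Dirichlet(29, 10, 24, 25, 16).
For a Dirichlet(a₁,…,a_K) with all aᵢ > 1, the mode has j-th component (aⱼ − 1)/(Σaᵢ − K).
Here Σaᵢ = 104 and K = 5, so p(yellow) = (24 − 1)/(104 − 5) = 23/99 ≈ 0.2323.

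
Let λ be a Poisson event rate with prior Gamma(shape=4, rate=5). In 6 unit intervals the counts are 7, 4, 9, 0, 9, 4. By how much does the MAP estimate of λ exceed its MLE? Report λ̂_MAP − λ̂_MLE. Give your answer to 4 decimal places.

Σxᵢ = 33. Posterior is Gamma(37, 11); MAP = (37−1)/11 = 36/11 ≈ 3.27273.
MLE = x̄ = 33/6 ≈ 5.50000.
Difference = 36/11 − 33/6 = -49/22 ≈ -2.2273.

MAP − MLE = -2.2273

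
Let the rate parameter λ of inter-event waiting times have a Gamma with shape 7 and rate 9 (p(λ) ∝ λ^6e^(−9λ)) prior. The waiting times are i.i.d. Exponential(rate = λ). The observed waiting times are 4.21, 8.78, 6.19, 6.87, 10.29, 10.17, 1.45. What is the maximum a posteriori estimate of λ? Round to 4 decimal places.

The Exponential(rate=λ) likelihood is ∝ λ^n e^(−λΣtᵢ). Here n = 7 and Σtᵢ = 4.21 + 8.78 + 6.19 + 6.87 + 10.29 + 10.17 + 1.45 = 47.96.
Posterior ∝ λ^6e^(−9λ) · λ^7e^(−47.96λ) = λ^13e^(−56.96λ), i.e. Gamma(14, 56.96).
Mode = (a−1)/b = 13/56.96 ≈ 0.2282.

λ̂_MAP = 0.2282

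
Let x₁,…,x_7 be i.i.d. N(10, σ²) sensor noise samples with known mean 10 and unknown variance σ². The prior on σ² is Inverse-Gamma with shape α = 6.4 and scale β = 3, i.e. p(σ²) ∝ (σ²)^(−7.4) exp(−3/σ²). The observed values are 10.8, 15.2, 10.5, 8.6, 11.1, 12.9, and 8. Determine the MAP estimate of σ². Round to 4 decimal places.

Sum of squared deviations about the known mean: SS = (10.8−10)² + (15.2−10)² + (10.5−10)² + (8.6−10)² + (11.1−10)² + (12.9−10)² + (8−10)² = 43.51.
The Normal likelihood contributes (σ²)^(−n/2) exp(−SS/(2σ²)), so the posterior is Inverse-Gamma(α + n/2, β + SS/2) = Inverse-Gamma(9.9, 24.755).
The mode of Inverse-Gamma(a, b) is b/(a+1) = 24.755/10.9 ≈ 2.2711.

σ̂²_MAP = 2.2711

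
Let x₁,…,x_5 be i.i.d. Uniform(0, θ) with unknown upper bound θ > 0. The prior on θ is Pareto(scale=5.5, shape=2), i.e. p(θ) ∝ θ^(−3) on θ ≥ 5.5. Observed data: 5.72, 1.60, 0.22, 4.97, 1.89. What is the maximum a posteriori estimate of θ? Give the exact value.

The Uniform(0, θ) likelihood is θ^(−n) for θ ≥ max(xᵢ), zero otherwise. Here max(xᵢ) = 5.72.
Posterior ∝ θ^(−3) · θ^(−5) = θ^(−8) on θ ≥ max(5.5, 5.72) = 5.72.
This density is strictly decreasing in θ, so the posterior mode lies at the lower boundary of the support.

θ̂_MAP = 5.72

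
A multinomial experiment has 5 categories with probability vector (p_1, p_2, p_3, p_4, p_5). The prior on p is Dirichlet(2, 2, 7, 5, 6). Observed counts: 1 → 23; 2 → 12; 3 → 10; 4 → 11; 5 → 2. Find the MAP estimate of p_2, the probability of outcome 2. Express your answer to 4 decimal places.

The posterior is Dirichlet(αᵢ + nᵢ) = Dirichlet(25, 14, 17, 16, 8).
For a Dirichlet(a₁,…,a_K) with all aᵢ > 1, the mode has j-th component (aⱼ − 1)/(Σaᵢ − K).
Here Σaᵢ = 80 and K = 5, so p_2 = (14 − 1)/(80 − 5) = 13/75 ≈ 0.1733.

MAP estimate: 0.1733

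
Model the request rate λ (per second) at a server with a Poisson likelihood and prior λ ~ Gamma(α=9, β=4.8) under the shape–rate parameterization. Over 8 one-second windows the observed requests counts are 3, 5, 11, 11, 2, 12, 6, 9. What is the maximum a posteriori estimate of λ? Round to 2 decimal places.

λ̂_MAP = 5.23

Σxᵢ = 3+5+11+11+2+12+6+9 = 59, with n = 8.
Posterior ∝ λ^8e^(−4.8λ) · λ^59e^(−8λ) = λ^67e^(−12.8λ), i.e. Gamma(shape=68, rate=12.8).
The mode of a Gamma(a, b) with a ≥ 1 (shape–rate) is (a−1)/b = 67/12.8 ≈ 5.23.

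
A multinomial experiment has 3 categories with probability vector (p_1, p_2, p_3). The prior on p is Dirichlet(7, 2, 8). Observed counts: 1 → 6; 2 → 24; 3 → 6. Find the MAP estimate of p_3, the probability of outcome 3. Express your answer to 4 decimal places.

MAP estimate: 0.2600

The posterior is Dirichlet(αᵢ + nᵢ) = Dirichlet(13, 26, 14).
For a Dirichlet(a₁,…,a_K) with all aᵢ > 1, the mode has j-th component (aⱼ − 1)/(Σaᵢ − K).
Here Σaᵢ = 53 and K = 3, so p_3 = (14 − 1)/(53 − 3) = 13/50 ≈ 0.2600.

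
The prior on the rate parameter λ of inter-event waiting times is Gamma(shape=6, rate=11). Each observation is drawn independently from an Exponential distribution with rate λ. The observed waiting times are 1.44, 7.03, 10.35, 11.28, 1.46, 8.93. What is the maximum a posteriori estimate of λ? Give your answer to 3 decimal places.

λ̂_MAP = 0.214

The Exponential(rate=λ) likelihood is ∝ λ^n e^(−λΣtᵢ). Here n = 6 and Σtᵢ = 1.44 + 7.03 + 10.35 + 11.28 + 1.46 + 8.93 = 40.49.
Posterior ∝ λ^5e^(−11λ) · λ^6e^(−40.49λ) = λ^11e^(−51.49λ), i.e. Gamma(12, 51.49).
Mode = (a−1)/b = 11/51.49 ≈ 0.214.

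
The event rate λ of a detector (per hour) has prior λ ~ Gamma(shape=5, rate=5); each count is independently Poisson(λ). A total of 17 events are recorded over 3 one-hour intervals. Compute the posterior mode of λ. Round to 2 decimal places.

λ̂_MAP = 2.63

Σxᵢ = 17, n = 3.
Posterior ∝ λ^4e^(−5λ) · λ^17e^(−3λ) = λ^21e^(−8λ), i.e. Gamma(shape=22, rate=8).
The mode of a Gamma(a, b) with a ≥ 1 (shape–rate) is (a−1)/b = 21/8 ≈ 2.63.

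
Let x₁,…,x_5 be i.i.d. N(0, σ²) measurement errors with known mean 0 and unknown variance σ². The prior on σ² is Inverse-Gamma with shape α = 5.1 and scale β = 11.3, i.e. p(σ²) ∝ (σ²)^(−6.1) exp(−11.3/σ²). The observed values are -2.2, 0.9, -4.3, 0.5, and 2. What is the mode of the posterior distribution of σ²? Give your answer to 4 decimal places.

Sum of squared deviations about the known mean: SS = (-2.2−0)² + (0.9−0)² + (-4.3−0)² + (0.5−0)² + (2−0)² = 28.39.
The Normal likelihood contributes (σ²)^(−n/2) exp(−SS/(2σ²)), so the posterior is Inverse-Gamma(α + n/2, β + SS/2) = Inverse-Gamma(7.6, 25.495).
The mode of Inverse-Gamma(a, b) is b/(a+1) = 25.495/8.6 ≈ 2.9645.

σ̂²_MAP = 2.9645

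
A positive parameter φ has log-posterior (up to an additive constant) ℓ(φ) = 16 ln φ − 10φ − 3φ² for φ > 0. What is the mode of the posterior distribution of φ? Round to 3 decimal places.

ℓ'(φ) = 16/φ − 10 − 6φ. Setting this to zero and multiplying by φ: 6φ² + 10φ − 16 = 0.
φ = (−10 + √(10² + 4·6·16)) / (2·6) = (−10 + √484) / 12 = (−10 + 22)/12 = 1.
ℓ''(φ) = −16/φ² − 6 < 0, confirming a maximum.

φ̂_MAP = 1.000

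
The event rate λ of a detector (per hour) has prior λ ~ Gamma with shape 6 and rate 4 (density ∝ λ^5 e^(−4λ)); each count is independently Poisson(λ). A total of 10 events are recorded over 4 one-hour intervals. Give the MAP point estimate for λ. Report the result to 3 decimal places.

λ̂_MAP = 1.875

Σxᵢ = 10, n = 4.
Posterior ∝ λ^5e^(−4λ) · λ^10e^(−4λ) = λ^15e^(−8λ), i.e. Gamma(shape=16, rate=8).
The mode of a Gamma(a, b) with a ≥ 1 (shape–rate) is (a−1)/b = 15/8 ≈ 1.875.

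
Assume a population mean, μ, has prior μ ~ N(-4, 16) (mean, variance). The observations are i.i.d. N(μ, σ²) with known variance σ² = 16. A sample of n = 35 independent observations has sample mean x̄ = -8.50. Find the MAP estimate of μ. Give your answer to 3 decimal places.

μ̂_MAP = -8.375

n = 35, x̄ = -8.50.
For a Normal prior and Normal likelihood with known variance, the posterior is Normal; its mode equals its mean, the precision-weighted average.
Prior precision 1/σ₀² = 1/16 = 0.0625; data precision n/σ² = 35/16 = 2.1875.
μ̂ = (0.0625·(-4) + 2.1875·(-8.5)) / (0.0625 + 2.1875) = (-18.84375)/2.25 = -8.375.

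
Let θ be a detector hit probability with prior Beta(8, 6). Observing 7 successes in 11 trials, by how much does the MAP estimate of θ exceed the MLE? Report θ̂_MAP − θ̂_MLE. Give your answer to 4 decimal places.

Posterior is Beta(15, 10); MAP = (15−1)/(25−2) = 14/23 ≈ 0.60870.
MLE ignores the prior: θ̂_MLE = k/n = 7/11 ≈ 0.63636.
Difference = 14/23 − 7/11 = -7/253 ≈ -0.0277.

MAP − MLE = -0.0277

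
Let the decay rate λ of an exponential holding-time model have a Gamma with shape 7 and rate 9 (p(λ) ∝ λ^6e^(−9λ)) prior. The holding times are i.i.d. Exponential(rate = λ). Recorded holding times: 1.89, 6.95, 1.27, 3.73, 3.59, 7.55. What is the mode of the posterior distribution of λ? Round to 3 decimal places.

The Exponential(rate=λ) likelihood is ∝ λ^n e^(−λΣtᵢ). Here n = 6 and Σtᵢ = 1.89 + 6.95 + 1.27 + 3.73 + 3.59 + 7.55 = 24.98.
Posterior ∝ λ^6e^(−9λ) · λ^6e^(−24.98λ) = λ^12e^(−33.98λ), i.e. Gamma(13, 33.98).
Mode = (a−1)/b = 12/33.98 ≈ 0.353.

λ̂_MAP = 0.353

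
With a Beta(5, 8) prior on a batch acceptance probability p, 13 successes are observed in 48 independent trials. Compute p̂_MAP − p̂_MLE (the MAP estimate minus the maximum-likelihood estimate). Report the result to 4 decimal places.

MAP − MLE = 0.0173

Posterior is Beta(18, 43); MAP = (18−1)/(61−2) = 17/59 ≈ 0.28814.
MLE ignores the prior: p̂_MLE = k/n = 13/48 ≈ 0.27083.
Difference = 17/59 − 13/48 = 49/2832 ≈ 0.0173.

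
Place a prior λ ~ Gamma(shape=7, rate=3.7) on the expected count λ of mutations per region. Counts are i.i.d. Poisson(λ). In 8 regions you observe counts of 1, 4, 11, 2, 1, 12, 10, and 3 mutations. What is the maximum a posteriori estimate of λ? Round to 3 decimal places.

Σxᵢ = 1+4+11+2+1+12+10+3 = 44, with n = 8.
Posterior ∝ λ^6e^(−3.7λ) · λ^44e^(−8λ) = λ^50e^(−11.7λ), i.e. Gamma(shape=51, rate=11.7).
The mode of a Gamma(a, b) with a ≥ 1 (shape–rate) is (a−1)/b = 50/11.7 ≈ 4.274.

λ̂_MAP = 4.274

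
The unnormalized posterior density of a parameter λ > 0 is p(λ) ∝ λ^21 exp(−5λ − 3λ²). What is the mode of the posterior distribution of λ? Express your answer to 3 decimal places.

ℓ'(λ) = 21/λ − 5 − 6λ. Setting this to zero and multiplying by λ: 6λ² + 5λ − 21 = 0.
λ = (−5 + √(5² + 4·6·21)) / (2·6) = (−5 + √529) / 12 = (−5 + 23)/12 = 3/2.
ℓ''(λ) = −21/λ² − 6 < 0, confirming a maximum.

λ̂_MAP = 1.500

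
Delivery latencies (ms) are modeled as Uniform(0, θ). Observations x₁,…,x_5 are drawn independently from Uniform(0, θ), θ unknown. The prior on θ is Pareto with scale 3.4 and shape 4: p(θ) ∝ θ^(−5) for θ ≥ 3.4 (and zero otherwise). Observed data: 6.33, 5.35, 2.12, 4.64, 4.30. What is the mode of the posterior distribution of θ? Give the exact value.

The Uniform(0, θ) likelihood is θ^(−n) for θ ≥ max(xᵢ), zero otherwise. Here max(xᵢ) = 6.33.
Posterior ∝ θ^(−5) · θ^(−5) = θ^(−10) on θ ≥ max(3.4, 6.33) = 6.33.
This density is strictly decreasing in θ, so the posterior mode lies at the lower boundary of the support.

θ̂_MAP = 6.33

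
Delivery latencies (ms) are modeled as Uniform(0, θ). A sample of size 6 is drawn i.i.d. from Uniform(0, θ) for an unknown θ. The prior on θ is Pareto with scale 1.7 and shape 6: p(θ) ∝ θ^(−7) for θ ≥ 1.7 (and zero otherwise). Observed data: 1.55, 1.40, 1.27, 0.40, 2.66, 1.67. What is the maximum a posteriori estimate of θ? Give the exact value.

The Uniform(0, θ) likelihood is θ^(−n) for θ ≥ max(xᵢ), zero otherwise. Here max(xᵢ) = 2.66.
Posterior ∝ θ^(−7) · θ^(−6) = θ^(−13) on θ ≥ max(1.7, 2.66) = 2.66.
This density is strictly decreasing in θ, so the posterior mode lies at the lower boundary of the support.

θ̂_MAP = 2.66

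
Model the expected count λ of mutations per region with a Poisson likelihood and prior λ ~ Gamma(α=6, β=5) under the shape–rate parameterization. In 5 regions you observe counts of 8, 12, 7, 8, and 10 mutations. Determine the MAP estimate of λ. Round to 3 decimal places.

Σxᵢ = 8+12+7+8+10 = 45, with n = 5.
Posterior ∝ λ^5e^(−5λ) · λ^45e^(−5λ) = λ^50e^(−10λ), i.e. Gamma(shape=51, rate=10).
The mode of a Gamma(a, b) with a ≥ 1 (shape–rate) is (a−1)/b = 50/10 ≈ 5.000.

λ̂_MAP = 5.000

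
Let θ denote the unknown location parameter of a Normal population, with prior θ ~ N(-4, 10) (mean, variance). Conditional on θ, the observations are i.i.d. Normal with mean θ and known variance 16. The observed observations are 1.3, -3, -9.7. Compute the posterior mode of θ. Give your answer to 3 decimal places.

n = 3; x̄ = (1.3 + (-3) + (-9.7))/3 = -11.4/3 = -3.8.
For a Normal prior and Normal likelihood with known variance, the posterior is Normal; its mode equals its mean, the precision-weighted average.
Prior precision 1/σ₀² = 1/10 = 0.1; data precision n/σ² = 3/16 = 0.1875.
θ̂ = (0.1·(-4) + 0.1875·(-3.8)) / (0.1 + 0.1875) = (-1.1125)/0.2875 = -89/23 ≈ -3.870.

θ̂_MAP = -3.870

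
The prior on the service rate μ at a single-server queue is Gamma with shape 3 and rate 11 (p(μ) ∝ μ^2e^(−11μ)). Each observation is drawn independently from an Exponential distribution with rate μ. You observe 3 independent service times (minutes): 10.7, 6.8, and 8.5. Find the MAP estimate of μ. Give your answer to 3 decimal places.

μ̂_MAP = 0.135

The Exponential(rate=μ) likelihood is ∝ μ^n e^(−μΣtᵢ). Here n = 3 and Σtᵢ = 10.7 + 6.8 + 8.5 = 26.
Posterior ∝ μ^2e^(−11μ) · μ^3e^(−26μ) = μ^5e^(−37μ), i.e. Gamma(6, 37).
Mode = (a−1)/b = 5/37 ≈ 0.135.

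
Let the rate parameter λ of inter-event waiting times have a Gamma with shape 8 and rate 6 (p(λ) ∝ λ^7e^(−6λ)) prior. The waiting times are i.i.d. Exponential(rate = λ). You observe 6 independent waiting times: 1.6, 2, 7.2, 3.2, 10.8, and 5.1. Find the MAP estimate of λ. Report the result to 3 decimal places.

λ̂_MAP = 0.362

The Exponential(rate=λ) likelihood is ∝ λ^n e^(−λΣtᵢ). Here n = 6 and Σtᵢ = 1.6 + 2 + 7.2 + 3.2 + 10.8 + 5.1 = 29.9.
Posterior ∝ λ^7e^(−6λ) · λ^6e^(−29.9λ) = λ^13e^(−35.9λ), i.e. Gamma(14, 35.9).
Mode = (a−1)/b = 13/35.9 ≈ 0.362.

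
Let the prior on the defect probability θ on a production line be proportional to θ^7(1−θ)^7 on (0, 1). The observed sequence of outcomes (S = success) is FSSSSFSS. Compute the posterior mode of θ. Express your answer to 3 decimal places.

The prior density ∝ θ^7(1−θ)^7 is the kernel of Beta(8, 8).
Data: 6 successes in 8 trials (from the sequence). The binomial likelihood contributes θ^6(1−θ)^2, so the posterior is Beta(8+6, 8+2) = Beta(14, 10).
For Beta(a, b) with a, b > 1 the mode is (a−1)/(a+b−2) = 13/22 ≈ 0.591.

θ̂_MAP = 0.591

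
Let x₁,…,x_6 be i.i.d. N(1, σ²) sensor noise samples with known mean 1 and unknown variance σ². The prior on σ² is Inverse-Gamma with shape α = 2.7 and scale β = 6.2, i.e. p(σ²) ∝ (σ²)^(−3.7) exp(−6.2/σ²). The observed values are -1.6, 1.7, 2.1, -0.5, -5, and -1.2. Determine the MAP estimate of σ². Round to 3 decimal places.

σ̂²_MAP = 4.772

Sum of squared deviations about the known mean: SS = (-1.6−1)² + (1.7−1)² + (2.1−1)² + (-0.5−1)² + (-5−1)² + (-1.2−1)² = 51.55.
The Normal likelihood contributes (σ²)^(−n/2) exp(−SS/(2σ²)), so the posterior is Inverse-Gamma(α + n/2, β + SS/2) = Inverse-Gamma(5.7, 31.975).
The mode of Inverse-Gamma(a, b) is b/(a+1) = 31.975/6.7 ≈ 4.772.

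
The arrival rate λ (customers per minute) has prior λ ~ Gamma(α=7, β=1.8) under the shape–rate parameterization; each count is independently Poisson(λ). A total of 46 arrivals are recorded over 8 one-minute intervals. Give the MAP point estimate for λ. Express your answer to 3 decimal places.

Σxᵢ = 46, n = 8.
Posterior ∝ λ^6e^(−1.8λ) · λ^46e^(−8λ) = λ^52e^(−9.8λ), i.e. Gamma(shape=53, rate=9.8).
The mode of a Gamma(a, b) with a ≥ 1 (shape–rate) is (a−1)/b = 52/9.8 ≈ 5.306.

λ̂_MAP = 5.306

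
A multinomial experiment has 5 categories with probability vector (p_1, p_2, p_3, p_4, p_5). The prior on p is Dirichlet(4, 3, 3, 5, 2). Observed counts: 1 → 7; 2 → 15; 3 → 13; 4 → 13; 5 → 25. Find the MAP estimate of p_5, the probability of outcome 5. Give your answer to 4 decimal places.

MAP estimate: 0.3059

The posterior is Dirichlet(αᵢ + nᵢ) = Dirichlet(11, 18, 16, 18, 27).
For a Dirichlet(a₁,…,a_K) with all aᵢ > 1, the mode has j-th component (aⱼ − 1)/(Σaᵢ − K).
Here Σaᵢ = 90 and K = 5, so p_5 = (27 − 1)/(90 − 5) = 26/85 ≈ 0.3059.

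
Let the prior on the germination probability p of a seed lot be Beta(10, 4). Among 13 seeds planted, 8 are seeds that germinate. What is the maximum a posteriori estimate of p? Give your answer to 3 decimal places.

Prior: Beta(10, 4).
Data: 8 successes in 13 trials. The binomial likelihood contributes p^8(1−p)^5, so the posterior is Beta(10+8, 4+5) = Beta(18, 9).
For Beta(a, b) with a, b > 1 the mode is (a−1)/(a+b−2) = 17/25 ≈ 0.680.

p̂_MAP = 0.680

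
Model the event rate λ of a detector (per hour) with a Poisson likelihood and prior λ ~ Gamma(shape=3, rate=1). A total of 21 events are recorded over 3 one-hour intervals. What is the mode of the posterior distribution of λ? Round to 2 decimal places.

λ̂_MAP = 5.75

Σxᵢ = 21, n = 3.
Posterior ∝ λ^2e^(−1λ) · λ^21e^(−3λ) = λ^23e^(−4λ), i.e. Gamma(shape=24, rate=4).
The mode of a Gamma(a, b) with a ≥ 1 (shape–rate) is (a−1)/b = 23/4 ≈ 5.75.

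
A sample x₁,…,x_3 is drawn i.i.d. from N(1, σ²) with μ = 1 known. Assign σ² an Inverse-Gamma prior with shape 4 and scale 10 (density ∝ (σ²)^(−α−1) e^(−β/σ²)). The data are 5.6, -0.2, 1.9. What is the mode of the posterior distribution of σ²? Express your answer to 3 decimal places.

Sum of squared deviations about the known mean: SS = (5.6−1)² + (-0.2−1)² + (1.9−1)² = 23.41.
The Normal likelihood contributes (σ²)^(−n/2) exp(−SS/(2σ²)), so the posterior is Inverse-Gamma(α + n/2, β + SS/2) = Inverse-Gamma(5.5, 21.705).
The mode of Inverse-Gamma(a, b) is b/(a+1) = 21.705/6.5 ≈ 3.339.

σ̂²_MAP = 3.339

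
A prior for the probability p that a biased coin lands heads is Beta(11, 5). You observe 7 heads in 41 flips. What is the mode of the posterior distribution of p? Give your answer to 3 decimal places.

p̂_MAP = 0.309

Prior: Beta(11, 5).
Data: 7 successes in 41 trials. The binomial likelihood contributes p^7(1−p)^34, so the posterior is Beta(11+7, 5+34) = Beta(18, 39).
For Beta(a, b) with a, b > 1 the mode is (a−1)/(a+b−2) = 17/55 ≈ 0.309.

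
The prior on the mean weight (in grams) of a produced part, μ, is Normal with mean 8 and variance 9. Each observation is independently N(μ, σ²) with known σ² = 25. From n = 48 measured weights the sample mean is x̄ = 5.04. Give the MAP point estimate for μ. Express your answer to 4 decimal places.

n = 48, x̄ = 5.04.
For a Normal prior and Normal likelihood with known variance, the posterior is Normal; its mode equals its mean, the precision-weighted average.
Prior precision 1/σ₀² = 1/9; data precision n/σ² = 48/25 = 1.92.
μ̂ = ((1/9)·8 + 1.92·5.04) / (1/9 + 1.92) = (59432/5625)/(457/225) = 59432/11425 ≈ 5.2019.

μ̂_MAP = 5.2019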